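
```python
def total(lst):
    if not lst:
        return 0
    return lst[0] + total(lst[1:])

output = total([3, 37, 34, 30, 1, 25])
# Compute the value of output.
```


total([3, 37, 34, 30, 1, 25])
= 3 + total([37, 34, 30, 1, 25])
= 3 + 37 + total([34, 30, 1, 25])
= 3 + 37 + 34 + total([30, 1, 25])
= 3 + 37 + 34 + 30 + total([1, 25])
= 3 + 37 + 34 + 30 + 1 + total([25])
= 3 + 37 + 34 + 30 + 1 + 25 + total([])
= 3 + 37 + 34 + 30 + 1 + 25 + 0
= 130


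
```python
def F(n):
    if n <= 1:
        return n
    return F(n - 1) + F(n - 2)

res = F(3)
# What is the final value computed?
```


F(3)
= F(2) + F(1)
Computing bottom-up: F(0)=0, F(1)=1, F(2)=1, F(3)=2
= 2


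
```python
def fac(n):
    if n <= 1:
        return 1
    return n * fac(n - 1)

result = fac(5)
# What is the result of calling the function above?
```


fac(5)
= 5 * fac(4)
= 5 * 4 * fac(3)
= 5 * 4 * 3 * fac(2)
= 5 * 4 * 3 * 2 * fac(1)
= 5 * 4 * 3 * 2 * 1
= 120


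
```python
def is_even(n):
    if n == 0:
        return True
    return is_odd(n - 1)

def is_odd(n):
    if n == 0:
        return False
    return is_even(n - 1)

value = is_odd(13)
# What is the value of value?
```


is_odd(13)
= is_even(12)
= is_odd(11)
= is_even(10)
= is_odd(9)
= is_even(8)
= is_odd(7)
= is_even(6)
= is_odd(5)
= is_even(4)
= is_odd(3)
= is_even(2)
= is_odd(1)
= is_even(0)
n == 0: return True
= True


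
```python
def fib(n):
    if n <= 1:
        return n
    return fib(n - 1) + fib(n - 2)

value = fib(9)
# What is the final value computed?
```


fib(9)
= fib(8) + fib(7)
= (fib(7) + fib(6)) + fib(7)
Computing bottom-up: fib(0)=0, fib(1)=1, fib(2)=1, fib(3)=2, fib(4)=3, fib(5)=5, fib(6)=8, fib(7)=13, fib(8)=21, fib(9)=34
= 34


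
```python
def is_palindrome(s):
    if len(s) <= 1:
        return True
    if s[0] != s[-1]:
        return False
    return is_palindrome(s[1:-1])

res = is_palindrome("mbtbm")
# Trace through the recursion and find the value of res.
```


is_palindrome("mbtbm")
"mbtbm": s[0]='m' == s[-1]='m' -> is_palindrome("btb")
"btb": s[0]='b' == s[-1]='b' -> is_palindrome("t")
"t": len <= 1 -> True
= True


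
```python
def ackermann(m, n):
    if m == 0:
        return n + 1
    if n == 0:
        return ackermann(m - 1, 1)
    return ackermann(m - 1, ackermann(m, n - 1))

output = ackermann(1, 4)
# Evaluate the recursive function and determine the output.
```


ackermann(1, 4)
= ackermann(0, ackermann(1, 3))
First compute ackermann(1, 3) = 5
= ackermann(0, 5)
= 6


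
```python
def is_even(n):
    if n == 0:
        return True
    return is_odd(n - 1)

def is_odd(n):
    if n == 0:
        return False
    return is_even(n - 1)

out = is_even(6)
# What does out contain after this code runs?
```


is_even(6)
= is_odd(5)
= is_even(4)
= is_odd(3)
= is_even(2)
= is_odd(1)
= is_even(0)
n == 0: return True
= True


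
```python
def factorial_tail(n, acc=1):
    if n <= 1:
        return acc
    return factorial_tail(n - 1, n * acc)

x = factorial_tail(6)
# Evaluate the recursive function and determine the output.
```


factorial_tail(6, 1)
= factorial_tail(5, 6 * 1) = factorial_tail(5, 6)
= factorial_tail(4, 5 * 6) = factorial_tail(4, 30)
= factorial_tail(3, 4 * 30) = factorial_tail(3, 120)
= factorial_tail(2, 3 * 120) = factorial_tail(2, 360)
= factorial_tail(1, 2 * 360) = factorial_tail(1, 720)
n <= 1, return acc = 720


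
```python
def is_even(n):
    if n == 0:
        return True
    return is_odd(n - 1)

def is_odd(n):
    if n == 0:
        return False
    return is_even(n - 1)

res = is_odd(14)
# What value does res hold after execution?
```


is_odd(14)
= is_even(13)
= is_odd(12)
= is_even(11)
= is_odd(10)
= is_even(9)
= is_odd(8)
= is_even(7)
= is_odd(6)
= is_even(5)
= is_odd(4)
= is_even(3)
= is_odd(2)
= is_even(1)
= is_odd(0)
n == 0: return False
= False


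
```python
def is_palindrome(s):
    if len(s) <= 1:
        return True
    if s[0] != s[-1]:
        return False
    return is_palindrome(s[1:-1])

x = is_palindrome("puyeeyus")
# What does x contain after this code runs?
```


is_palindrome("puyeeyus")
"puyeeyus": s[0]='p' != s[-1]='s' -> False
= False


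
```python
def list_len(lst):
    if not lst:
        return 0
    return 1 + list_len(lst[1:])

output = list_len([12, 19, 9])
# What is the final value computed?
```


list_len([12, 19, 9])
= 1 + list_len([19, 9])
= 1 + 1 + list_len([9])
= 1 + 1 + 1 + list_len([])
= 1 + 1 + 1 + 0
= 3


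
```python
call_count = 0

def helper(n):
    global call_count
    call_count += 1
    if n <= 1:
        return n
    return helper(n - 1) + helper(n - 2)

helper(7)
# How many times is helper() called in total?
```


helper(7) calls helper(6) and helper(5); each non-base call branches into two more.
Let C(k) = total number of calls made by helper(k), including the call to helper(k) itself.
Base cases: C(0) = 1, C(1) = 1
Recurrence: C(k) = 1 + C(k-1) + C(k-2)
  C(2) = 1 + C(1) + C(0) = 1 + 1 + 1 = 3
  C(3) = 1 + C(2) + C(1) = 1 + 3 + 1 = 5
  C(4) = 1 + C(3) + C(2) = 1 + 5 + 3 = 9
  C(5) = 1 + C(4) + C(3) = 1 + 9 + 5 = 15
  C(6) = 1 + C(5) + C(4) = 1 + 15 + 9 = 25
  C(7) = 1 + C(6) + C(5) = 1 + 25 + 15 = 41
Total calls = C(7) = 41


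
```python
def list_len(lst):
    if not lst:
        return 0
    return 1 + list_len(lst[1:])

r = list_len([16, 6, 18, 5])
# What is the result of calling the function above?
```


list_len([16, 6, 18, 5])
= 1 + list_len([6, 18, 5])
= 1 + 1 + list_len([18, 5])
= 1 + 1 + 1 + list_len([5])
= 1 + 1 + 1 + 1 + list_len([])
= 1 + 1 + 1 + 1 + 0
= 4


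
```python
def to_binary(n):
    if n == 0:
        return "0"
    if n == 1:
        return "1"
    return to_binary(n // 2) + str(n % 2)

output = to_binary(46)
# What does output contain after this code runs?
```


to_binary(46)
= to_binary(23) + "0"
= to_binary(11) + "1" + "0"
= to_binary(5) + "1" + "1" + "0"
= to_binary(2) + "1" + "1" + "1" + "0"
= to_binary(1) + "0" + "1" + "1" + "1" + "0"
= "1" + "0" + "1" + "1" + "1" + "0"
= "101110"


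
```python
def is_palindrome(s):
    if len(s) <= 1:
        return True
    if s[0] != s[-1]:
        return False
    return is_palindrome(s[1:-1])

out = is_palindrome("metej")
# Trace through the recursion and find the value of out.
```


is_palindrome("metej")
"metej": s[0]='m' != s[-1]='j' -> False
= False


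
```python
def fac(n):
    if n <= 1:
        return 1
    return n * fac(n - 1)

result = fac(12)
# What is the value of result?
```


fac(12)
= 12 * fac(11)
= 12 * 11 * fac(10)
= 12 * 11 * 10 * fac(9)
= 12 * 11 * 10 * 9 * fac(8)
= 12 * 11 * 10 * 9 * 8 * fac(7)
= 12 * 11 * 10 * 9 * 8 * 7 * fac(6)
= 12 * 11 * 10 * 9 * 8 * 7 * 6 * fac(5)
= 12 * 11 * 10 * 9 * 8 * 7 * 6 * 5 * fac(4)
= 12 * 11 * 10 * 9 * 8 * 7 * 6 * 5 * 4 * fac(3)
= 12 * 11 * 10 * 9 * 8 * 7 * 6 * 5 * 4 * 3 * fac(2)
= 12 * 11 * 10 * 9 * 8 * 7 * 6 * 5 * 4 * 3 * 2 * fac(1)
= 12 * 11 * 10 * 9 * 8 * 7 * 6 * 5 * 4 * 3 * 2 * 1
= 479001600


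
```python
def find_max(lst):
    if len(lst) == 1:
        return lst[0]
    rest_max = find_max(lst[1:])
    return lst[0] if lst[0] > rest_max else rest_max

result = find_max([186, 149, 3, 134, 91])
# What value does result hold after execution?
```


find_max([186, 149, 3, 134, 91])
= compare 186 with find_max([149, 3, 134, 91])
= compare 149 with find_max([3, 134, 91])
= compare 3 with find_max([134, 91])
= compare 134 with find_max([91])
Base: find_max([91]) = 91
compare 134 with 91: max = 134
compare 3 with 134: max = 134
compare 149 with 134: max = 149
compare 186 with 149: max = 186
= 186


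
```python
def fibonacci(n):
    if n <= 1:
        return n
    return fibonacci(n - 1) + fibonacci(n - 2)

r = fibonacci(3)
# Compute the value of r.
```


fibonacci(3)
= fibonacci(2) + fibonacci(1)
Computing bottom-up: fibonacci(0)=0, fibonacci(1)=1, fibonacci(2)=1, fibonacci(3)=2
= 2


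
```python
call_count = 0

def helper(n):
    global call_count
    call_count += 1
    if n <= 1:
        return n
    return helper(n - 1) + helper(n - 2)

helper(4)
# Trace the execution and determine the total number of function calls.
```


helper(4) calls helper(3) and helper(2); each non-base call branches into two more.
Let C(k) = total number of calls made by helper(k), including the call to helper(k) itself.
Base cases: C(0) = 1, C(1) = 1
Recurrence: C(k) = 1 + C(k-1) + C(k-2)
  C(2) = 1 + C(1) + C(0) = 1 + 1 + 1 = 3
  C(3) = 1 + C(2) + C(1) = 1 + 3 + 1 = 5
  C(4) = 1 + C(3) + C(2) = 1 + 5 + 3 = 9
Total calls = C(4) = 9


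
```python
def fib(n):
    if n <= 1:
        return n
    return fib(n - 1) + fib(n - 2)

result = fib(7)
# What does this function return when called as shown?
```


fib(7)
= fib(6) + fib(5)
= (fib(5) + fib(4)) + fib(5)
Computing bottom-up: fib(0)=0, fib(1)=1, fib(2)=1, fib(3)=2, fib(4)=3, fib(5)=5, fib(6)=8, fib(7)=13
= 13


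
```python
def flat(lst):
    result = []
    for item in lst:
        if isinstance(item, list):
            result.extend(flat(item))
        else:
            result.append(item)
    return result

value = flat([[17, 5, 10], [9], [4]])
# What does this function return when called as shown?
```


flat([[17, 5, 10], [9], [4]])
Processing each element:
  [17, 5, 10] is a list -> flat recursively -> [17, 5, 10]
  [9] is a list -> flat recursively -> [9]
  [4] is a list -> flat recursively -> [4]
= [17, 5, 10, 9, 4]


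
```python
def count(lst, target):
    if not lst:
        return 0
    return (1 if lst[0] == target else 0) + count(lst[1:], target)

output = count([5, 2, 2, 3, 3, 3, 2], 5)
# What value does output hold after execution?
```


count([5, 2, 2, 3, 3, 3, 2], 5)
lst[0]=5 == 5: 1 + count([2, 2, 3, 3, 3, 2], 5)
lst[0]=2 != 5: 0 + count([2, 3, 3, 3, 2], 5)
lst[0]=2 != 5: 0 + count([3, 3, 3, 2], 5)
lst[0]=3 != 5: 0 + count([3, 3, 2], 5)
lst[0]=3 != 5: 0 + count([3, 2], 5)
lst[0]=3 != 5: 0 + count([2], 5)
lst[0]=2 != 5: 0 + count([], 5)
= 1


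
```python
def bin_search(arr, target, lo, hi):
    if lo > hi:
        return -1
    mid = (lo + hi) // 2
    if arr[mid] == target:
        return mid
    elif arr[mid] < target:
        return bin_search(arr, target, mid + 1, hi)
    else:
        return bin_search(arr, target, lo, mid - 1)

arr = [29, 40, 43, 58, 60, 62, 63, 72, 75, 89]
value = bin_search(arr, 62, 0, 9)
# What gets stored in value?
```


bin_search(arr, 62, 0, 9)
lo=0, hi=9, mid=4, arr[mid]=60
60 < 62, search right half
lo=5, hi=9, mid=7, arr[mid]=72
72 > 62, search left half
lo=5, hi=6, mid=5, arr[mid]=62
arr[5] == 62, found at index 5
= 5


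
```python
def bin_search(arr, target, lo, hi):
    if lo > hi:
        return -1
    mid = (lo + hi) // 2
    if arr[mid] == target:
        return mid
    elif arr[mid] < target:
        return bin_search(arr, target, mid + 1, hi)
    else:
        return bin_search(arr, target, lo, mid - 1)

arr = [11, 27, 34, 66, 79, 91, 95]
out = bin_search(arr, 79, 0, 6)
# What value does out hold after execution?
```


bin_search(arr, 79, 0, 6)
lo=0, hi=6, mid=3, arr[mid]=66
66 < 79, search right half
lo=4, hi=6, mid=5, arr[mid]=91
91 > 79, search left half
lo=4, hi=4, mid=4, arr[mid]=79
arr[4] == 79, found at index 4
= 4


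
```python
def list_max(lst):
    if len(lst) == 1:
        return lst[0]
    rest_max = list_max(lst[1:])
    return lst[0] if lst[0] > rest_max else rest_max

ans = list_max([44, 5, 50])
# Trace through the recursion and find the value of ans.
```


list_max([44, 5, 50])
= compare 44 with list_max([5, 50])
= compare 5 with list_max([50])
Base: list_max([50]) = 50
compare 5 with 50: max = 50
compare 44 with 50: max = 50
= 50


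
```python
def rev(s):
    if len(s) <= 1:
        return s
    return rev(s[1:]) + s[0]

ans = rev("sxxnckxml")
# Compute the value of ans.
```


rev("sxxnckxml")
= rev("xxnckxml") + "s"
= rev("xnckxml") + "x" + "s"
= rev("nckxml") + "x" + "x" + "s"
= rev("ckxml") + "n" + "x" + "x" + "s"
= rev("kxml") + "c" + "n" + "x" + "x" + "s"
= rev("xml") + "k" + "c" + "n" + "x" + "x" + "s"
= rev("ml") + "x" + "k" + "c" + "n" + "x" + "x" + "s"
= rev("l") + "m" + "x" + "k" + "c" + "n" + "x" + "x" + "s"
= "l" + "m" + "x" + "k" + "c" + "n" + "x" + "x" + "s"
= "lmxkcnxxs"


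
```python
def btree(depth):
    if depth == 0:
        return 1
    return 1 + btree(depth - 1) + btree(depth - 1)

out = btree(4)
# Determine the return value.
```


btree(4)
= 1 + btree(3) + btree(3)
= 1 + 2 * btree(3)
btree(k) = 2^(k+1) - 1
btree(0) = 1
btree(1) = 3
btree(2) = 7
btree(3) = 15
btree(4) = 31
btree(4) = 2^5 - 1 = 31


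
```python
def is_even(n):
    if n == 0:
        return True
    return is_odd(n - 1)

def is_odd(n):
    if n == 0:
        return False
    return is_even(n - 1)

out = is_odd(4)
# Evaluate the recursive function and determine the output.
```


is_odd(4)
= is_even(3)
= is_odd(2)
= is_even(1)
= is_odd(0)
n == 0: return False
= False


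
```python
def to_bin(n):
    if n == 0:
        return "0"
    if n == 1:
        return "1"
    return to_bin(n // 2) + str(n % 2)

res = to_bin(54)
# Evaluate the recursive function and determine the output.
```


to_bin(54)
= to_bin(27) + "0"
= to_bin(13) + "1" + "0"
= to_bin(6) + "1" + "1" + "0"
= to_bin(3) + "0" + "1" + "1" + "0"
= to_bin(1) + "1" + "0" + "1" + "1" + "0"
= "1" + "1" + "0" + "1" + "1" + "0"
= "110110"


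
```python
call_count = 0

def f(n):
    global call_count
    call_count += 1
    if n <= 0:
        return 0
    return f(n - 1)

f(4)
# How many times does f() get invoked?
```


f(4) calls f(3) calls ... calls f(0)
Total calls: 4 + 1 (for base case) = 5


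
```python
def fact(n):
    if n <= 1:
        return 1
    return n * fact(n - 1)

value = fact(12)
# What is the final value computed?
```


fact(12)
= 12 * fact(11)
= 12 * 11 * fact(10)
= 12 * 11 * 10 * fact(9)
= 12 * 11 * 10 * 9 * fact(8)
= 12 * 11 * 10 * 9 * 8 * fact(7)
= 12 * 11 * 10 * 9 * 8 * 7 * fact(6)
= 12 * 11 * 10 * 9 * 8 * 7 * 6 * fact(5)
= 12 * 11 * 10 * 9 * 8 * 7 * 6 * 5 * fact(4)
= 12 * 11 * 10 * 9 * 8 * 7 * 6 * 5 * 4 * fact(3)
= 12 * 11 * 10 * 9 * 8 * 7 * 6 * 5 * 4 * 3 * fact(2)
= 12 * 11 * 10 * 9 * 8 * 7 * 6 * 5 * 4 * 3 * 2 * fact(1)
= 12 * 11 * 10 * 9 * 8 * 7 * 6 * 5 * 4 * 3 * 2 * 1
= 479001600


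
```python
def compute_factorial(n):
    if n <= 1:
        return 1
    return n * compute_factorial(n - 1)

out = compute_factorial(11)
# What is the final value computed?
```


compute_factorial(11)
= 11 * compute_factorial(10)
= 11 * 10 * compute_factorial(9)
= 11 * 10 * 9 * compute_factorial(8)
= 11 * 10 * 9 * 8 * compute_factorial(7)
= 11 * 10 * 9 * 8 * 7 * compute_factorial(6)
= 11 * 10 * 9 * 8 * 7 * 6 * compute_factorial(5)
= 11 * 10 * 9 * 8 * 7 * 6 * 5 * compute_factorial(4)
= 11 * 10 * 9 * 8 * 7 * 6 * 5 * 4 * compute_factorial(3)
= 11 * 10 * 9 * 8 * 7 * 6 * 5 * 4 * 3 * compute_factorial(2)
= 11 * 10 * 9 * 8 * 7 * 6 * 5 * 4 * 3 * 2 * compute_factorial(1)
= 11 * 10 * 9 * 8 * 7 * 6 * 5 * 4 * 3 * 2 * 1
= 39916800


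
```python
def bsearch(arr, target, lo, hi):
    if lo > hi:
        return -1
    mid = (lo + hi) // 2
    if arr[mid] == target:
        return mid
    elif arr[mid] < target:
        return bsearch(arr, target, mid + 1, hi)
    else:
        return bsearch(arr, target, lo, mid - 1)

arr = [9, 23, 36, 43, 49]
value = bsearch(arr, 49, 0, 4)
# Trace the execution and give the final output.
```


bsearch(arr, 49, 0, 4)
lo=0, hi=4, mid=2, arr[mid]=36
36 < 49, search right half
lo=3, hi=4, mid=3, arr[mid]=43
43 < 49, search right half
lo=4, hi=4, mid=4, arr[mid]=49
arr[4] == 49, found at index 4
= 4


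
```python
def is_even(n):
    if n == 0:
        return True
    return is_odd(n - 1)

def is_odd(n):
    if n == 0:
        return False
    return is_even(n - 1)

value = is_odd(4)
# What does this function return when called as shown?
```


is_odd(4)
= is_even(3)
= is_odd(2)
= is_even(1)
= is_odd(0)
n == 0: return False
= False


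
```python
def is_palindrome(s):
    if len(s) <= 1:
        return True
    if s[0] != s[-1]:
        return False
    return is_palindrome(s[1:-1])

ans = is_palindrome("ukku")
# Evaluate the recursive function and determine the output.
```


is_palindrome("ukku")
"ukku": s[0]='u' == s[-1]='u' -> is_palindrome("kk")
"kk": s[0]='k' == s[-1]='k' -> is_palindrome("")
"": len <= 1 -> True
= True


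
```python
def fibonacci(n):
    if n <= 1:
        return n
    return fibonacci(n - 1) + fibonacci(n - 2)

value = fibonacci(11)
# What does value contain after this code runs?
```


fibonacci(11)
= fibonacci(10) + fibonacci(9)
= (fibonacci(9) + fibonacci(8)) + fibonacci(9)
Computing bottom-up: fibonacci(0)=0, fibonacci(1)=1, fibonacci(2)=1, fibonacci(3)=2, fibonacci(4)=3, fibonacci(5)=5, fibonacci(6)=8, fibonacci(7)=13, fibonacci(8)=21, fibonacci(9)=34, fibonacci(10)=55, fibonacci(11)=89
= 89


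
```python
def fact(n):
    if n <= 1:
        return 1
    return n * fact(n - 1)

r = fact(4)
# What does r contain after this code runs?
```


fact(4)
= 4 * fact(3)
= 4 * 3 * fact(2)
= 4 * 3 * 2 * fact(1)
= 4 * 3 * 2 * 1
= 24


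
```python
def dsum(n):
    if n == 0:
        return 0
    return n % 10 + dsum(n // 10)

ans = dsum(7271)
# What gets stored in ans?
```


dsum(7271)
= 1 + dsum(727)
= 1 + 7 + dsum(72)
= 1 + 7 + 2 + dsum(7)
= 1 + 7 + 2 + 7 + dsum(0)
= 1 + 7 + 2 + 7 + 0
= 17


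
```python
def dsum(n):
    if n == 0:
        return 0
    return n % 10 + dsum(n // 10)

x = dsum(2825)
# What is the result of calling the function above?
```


dsum(2825)
= 5 + dsum(282)
= 5 + 2 + dsum(28)
= 5 + 2 + 8 + dsum(2)
= 5 + 2 + 8 + 2 + dsum(0)
= 5 + 2 + 8 + 2 + 0
= 17


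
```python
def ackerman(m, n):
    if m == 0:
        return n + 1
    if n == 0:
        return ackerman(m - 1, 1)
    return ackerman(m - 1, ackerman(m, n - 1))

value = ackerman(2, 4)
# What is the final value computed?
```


ackerman(2, 4)
= ackerman(1, ackerman(2, 3))
First compute ackerman(2, 3) = 9
= ackerman(1, 9)
= 11


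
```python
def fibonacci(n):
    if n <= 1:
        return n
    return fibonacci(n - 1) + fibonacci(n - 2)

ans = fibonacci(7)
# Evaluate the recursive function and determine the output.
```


fibonacci(7)
= fibonacci(6) + fibonacci(5)
= (fibonacci(5) + fibonacci(4)) + fibonacci(5)
Computing bottom-up: fibonacci(0)=0, fibonacci(1)=1, fibonacci(2)=1, fibonacci(3)=2, fibonacci(4)=3, fibonacci(5)=5, fibonacci(6)=8, fibonacci(7)=13
= 13


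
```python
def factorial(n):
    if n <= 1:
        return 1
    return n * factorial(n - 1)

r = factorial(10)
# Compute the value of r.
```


factorial(10)
= 10 * factorial(9)
= 10 * 9 * factorial(8)
= 10 * 9 * 8 * factorial(7)
= 10 * 9 * 8 * 7 * factorial(6)
= 10 * 9 * 8 * 7 * 6 * factorial(5)
= 10 * 9 * 8 * 7 * 6 * 5 * factorial(4)
= 10 * 9 * 8 * 7 * 6 * 5 * 4 * factorial(3)
= 10 * 9 * 8 * 7 * 6 * 5 * 4 * 3 * factorial(2)
= 10 * 9 * 8 * 7 * 6 * 5 * 4 * 3 * 2 * factorial(1)
= 10 * 9 * 8 * 7 * 6 * 5 * 4 * 3 * 2 * 1
= 3628800


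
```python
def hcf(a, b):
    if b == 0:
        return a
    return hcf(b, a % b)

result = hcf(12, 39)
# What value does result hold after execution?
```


hcf(12, 39)
= hcf(39, 12 % 39) = hcf(39, 12)
= hcf(12, 39 % 12) = hcf(12, 3)
= hcf(3, 12 % 3) = hcf(3, 0)
b == 0, return a = 3


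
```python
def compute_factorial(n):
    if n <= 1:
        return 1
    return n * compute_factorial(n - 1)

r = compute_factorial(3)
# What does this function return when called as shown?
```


compute_factorial(3)
= 3 * compute_factorial(2)
= 3 * 2 * compute_factorial(1)
= 3 * 2 * 1
= 6


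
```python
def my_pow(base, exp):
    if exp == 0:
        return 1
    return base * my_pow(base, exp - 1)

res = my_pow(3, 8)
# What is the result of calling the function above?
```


my_pow(3, 8)
= 3 * my_pow(3, 7)
= 3 * 3 * my_pow(3, 6)
= 3 * 3 * 3 * my_pow(3, 5)
= 3 * 3 * 3 * 3 * my_pow(3, 4)
= 3 * 3 * 3 * 3 * 3 * my_pow(3, 3)
= 3 * 3 * 3 * 3 * 3 * 3 * my_pow(3, 2)
= 3 * 3 * 3 * 3 * 3 * 3 * 3 * my_pow(3, 1)
= 3 * 3 * 3 * 3 * 3 * 3 * 3 * 3 * my_pow(3, 0)
= 3 * 3 * 3 * 3 * 3 * 3 * 3 * 3 * 1
= 6561


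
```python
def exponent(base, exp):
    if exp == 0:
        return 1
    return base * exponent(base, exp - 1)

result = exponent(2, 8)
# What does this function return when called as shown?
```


exponent(2, 8)
= 2 * exponent(2, 7)
= 2 * 2 * exponent(2, 6)
= 2 * 2 * 2 * exponent(2, 5)
= 2 * 2 * 2 * 2 * exponent(2, 4)
= 2 * 2 * 2 * 2 * 2 * exponent(2, 3)
= 2 * 2 * 2 * 2 * 2 * 2 * exponent(2, 2)
= 2 * 2 * 2 * 2 * 2 * 2 * 2 * exponent(2, 1)
= 2 * 2 * 2 * 2 * 2 * 2 * 2 * 2 * exponent(2, 0)
= 2 * 2 * 2 * 2 * 2 * 2 * 2 * 2 * 1
= 256


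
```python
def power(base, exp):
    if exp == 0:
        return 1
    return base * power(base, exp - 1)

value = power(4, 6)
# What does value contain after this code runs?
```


power(4, 6)
= 4 * power(4, 5)
= 4 * 4 * power(4, 4)
= 4 * 4 * 4 * power(4, 3)
= 4 * 4 * 4 * 4 * power(4, 2)
= 4 * 4 * 4 * 4 * 4 * power(4, 1)
= 4 * 4 * 4 * 4 * 4 * 4 * power(4, 0)
= 4 * 4 * 4 * 4 * 4 * 4 * 1
= 4096


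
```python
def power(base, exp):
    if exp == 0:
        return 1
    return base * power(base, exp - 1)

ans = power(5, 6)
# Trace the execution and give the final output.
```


power(5, 6)
= 5 * power(5, 5)
= 5 * 5 * power(5, 4)
= 5 * 5 * 5 * power(5, 3)
= 5 * 5 * 5 * 5 * power(5, 2)
= 5 * 5 * 5 * 5 * 5 * power(5, 1)
= 5 * 5 * 5 * 5 * 5 * 5 * power(5, 0)
= 5 * 5 * 5 * 5 * 5 * 5 * 1
= 15625


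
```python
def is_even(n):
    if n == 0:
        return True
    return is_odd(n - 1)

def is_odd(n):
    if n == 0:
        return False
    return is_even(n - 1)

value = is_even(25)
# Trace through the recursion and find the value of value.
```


is_even(25)
= is_odd(24)
= is_even(23)
= is_odd(22)
= is_even(21)
= is_odd(20)
= is_even(19)
= is_odd(18)
= is_even(17)
= is_odd(16)
= is_even(15)
= is_odd(14)
= is_even(13)
= is_odd(12)
= is_even(11)
= is_odd(10)
= is_even(9)
= is_odd(8)
= is_even(7)
= is_odd(6)
= is_even(5)
= is_odd(4)
= is_even(3)
= is_odd(2)
= is_even(1)
= is_odd(0)
n == 0: return False
= False


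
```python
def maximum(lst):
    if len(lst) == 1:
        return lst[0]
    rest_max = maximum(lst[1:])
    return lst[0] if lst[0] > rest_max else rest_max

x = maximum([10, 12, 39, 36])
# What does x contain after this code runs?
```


maximum([10, 12, 39, 36])
= compare 10 with maximum([12, 39, 36])
= compare 12 with maximum([39, 36])
= compare 39 with maximum([36])
Base: maximum([36]) = 36
compare 39 with 36: max = 39
compare 12 with 39: max = 39
compare 10 with 39: max = 39
= 39


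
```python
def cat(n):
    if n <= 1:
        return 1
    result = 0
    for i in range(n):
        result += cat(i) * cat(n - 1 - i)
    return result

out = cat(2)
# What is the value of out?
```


cat(2)
= sum of cat(i) * cat(2-1-i) for i in 0..1
  cat(0)*cat(1) = 1*1 = 1
  cat(1)*cat(0) = 1*1 = 1
= 1 + 1
= 2


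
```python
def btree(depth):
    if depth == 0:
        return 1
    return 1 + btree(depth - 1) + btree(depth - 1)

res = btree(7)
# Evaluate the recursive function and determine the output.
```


btree(7)
= 1 + btree(6) + btree(6)
= 1 + 2 * btree(6)
btree(k) = 2^(k+1) - 1
btree(0) = 1
btree(1) = 3
btree(2) = 7
btree(3) = 15
btree(4) = 31
btree(7) = 2^8 - 1 = 255


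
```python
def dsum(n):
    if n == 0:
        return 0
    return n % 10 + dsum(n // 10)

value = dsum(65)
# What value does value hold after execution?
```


dsum(65)
= 5 + dsum(6)
= 5 + 6 + dsum(0)
= 5 + 6 + 0
= 11


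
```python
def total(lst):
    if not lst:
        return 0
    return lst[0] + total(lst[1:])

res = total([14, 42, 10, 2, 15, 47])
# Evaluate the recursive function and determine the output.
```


total([14, 42, 10, 2, 15, 47])
= 14 + total([42, 10, 2, 15, 47])
= 14 + 42 + total([10, 2, 15, 47])
= 14 + 42 + 10 + total([2, 15, 47])
= 14 + 42 + 10 + 2 + total([15, 47])
= 14 + 42 + 10 + 2 + 15 + total([47])
= 14 + 42 + 10 + 2 + 15 + 47 + total([])
= 14 + 42 + 10 + 2 + 15 + 47 + 0
= 130


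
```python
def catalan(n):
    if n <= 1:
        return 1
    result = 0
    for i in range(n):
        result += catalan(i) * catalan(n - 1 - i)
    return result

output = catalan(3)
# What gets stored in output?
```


catalan(3)
= sum of catalan(i) * catalan(3-1-i) for i in 0..2
First compute sub-values bottom-up:
  catalan(0) = 1, catalan(1) = 1
  catalan(2) = 1*1 + 1*1 = 2
Now catalan(3):
  catalan(0)*catalan(2) = 1*2 = 2
  catalan(1)*catalan(1) = 1*1 = 1
  catalan(2)*catalan(0) = 2*1 = 2
= 2 + 1 + 2
= 5


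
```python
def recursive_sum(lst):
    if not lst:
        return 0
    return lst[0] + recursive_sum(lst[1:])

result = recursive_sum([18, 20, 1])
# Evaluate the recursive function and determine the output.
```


recursive_sum([18, 20, 1])
= 18 + recursive_sum([20, 1])
= 18 + 20 + recursive_sum([1])
= 18 + 20 + 1 + recursive_sum([])
= 18 + 20 + 1 + 0
= 39


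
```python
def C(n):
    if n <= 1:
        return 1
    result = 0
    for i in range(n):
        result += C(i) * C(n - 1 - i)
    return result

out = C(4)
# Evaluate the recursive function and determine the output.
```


C(4)
= sum of C(i) * C(4-1-i) for i in 0..3
First compute sub-values bottom-up:
  C(0) = 1, C(1) = 1
  C(2) = 1*1 + 1*1 = 2
  C(3) = 1*2 + 1*1 + 2*1 = 5
Now C(4):
  C(0)*C(3) = 1*5 = 5
  C(1)*C(2) = 1*2 = 2
  C(2)*C(1) = 2*1 = 2
  C(3)*C(0) = 5*1 = 5
= 5 + 2 + 2 + 5
= 14


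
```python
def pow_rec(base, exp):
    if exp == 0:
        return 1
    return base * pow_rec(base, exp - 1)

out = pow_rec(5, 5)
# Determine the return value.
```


pow_rec(5, 5)
= 5 * pow_rec(5, 4)
= 5 * 5 * pow_rec(5, 3)
= 5 * 5 * 5 * pow_rec(5, 2)
= 5 * 5 * 5 * 5 * pow_rec(5, 1)
= 5 * 5 * 5 * 5 * 5 * pow_rec(5, 0)
= 5 * 5 * 5 * 5 * 5 * 1
= 3125


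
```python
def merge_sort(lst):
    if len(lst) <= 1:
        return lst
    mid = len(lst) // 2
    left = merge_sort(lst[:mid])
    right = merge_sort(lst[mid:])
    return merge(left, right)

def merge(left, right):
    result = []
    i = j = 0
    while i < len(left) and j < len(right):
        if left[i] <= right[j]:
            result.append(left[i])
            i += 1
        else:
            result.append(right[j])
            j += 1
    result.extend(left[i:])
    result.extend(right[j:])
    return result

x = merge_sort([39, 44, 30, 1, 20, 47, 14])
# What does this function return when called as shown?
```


merge_sort([39, 44, 30, 1, 20, 47, 14])
Split into [39, 44, 30] and [1, 20, 47, 14]
Left sorted: [30, 39, 44]
Right sorted: [1, 14, 20, 47]
Merge [30, 39, 44] and [1, 14, 20, 47]
= [1, 14, 20, 30, 39, 44, 47]


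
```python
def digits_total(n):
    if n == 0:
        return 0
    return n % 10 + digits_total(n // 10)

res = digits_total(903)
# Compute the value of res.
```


digits_total(903)
= 3 + digits_total(90)
= 3 + 0 + digits_total(9)
= 3 + 0 + 9 + digits_total(0)
= 3 + 0 + 9 + 0
= 12


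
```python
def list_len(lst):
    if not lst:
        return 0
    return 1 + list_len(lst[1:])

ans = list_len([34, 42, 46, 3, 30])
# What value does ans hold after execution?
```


list_len([34, 42, 46, 3, 30])
= 1 + list_len([42, 46, 3, 30])
= 1 + 1 + list_len([46, 3, 30])
= 1 + 1 + 1 + list_len([3, 30])
= 1 + 1 + 1 + 1 + list_len([30])
= 1 + 1 + 1 + 1 + 1 + list_len([])
= 1 + 1 + 1 + 1 + 1 + 0
= 5


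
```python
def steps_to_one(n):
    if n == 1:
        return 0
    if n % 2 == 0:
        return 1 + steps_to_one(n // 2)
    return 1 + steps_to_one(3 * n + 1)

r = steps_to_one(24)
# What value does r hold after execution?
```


steps_to_one(24)
24 is even -> steps_to_one(12)
12 is even -> steps_to_one(6)
6 is even -> steps_to_one(3)
3 is odd -> 3*3+1 = 10 -> steps_to_one(10)
10 is even -> steps_to_one(5)
5 is odd -> 3*5+1 = 16 -> steps_to_one(16)
16 is even -> steps_to_one(8)
8 is even -> steps_to_one(4)
4 is even -> steps_to_one(2)
2 is even -> steps_to_one(1)
Reached 1 after 10 steps
= 10


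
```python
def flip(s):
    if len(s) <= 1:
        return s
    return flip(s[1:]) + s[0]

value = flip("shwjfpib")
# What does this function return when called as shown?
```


flip("shwjfpib")
= flip("hwjfpib") + "s"
= flip("wjfpib") + "h" + "s"
= flip("jfpib") + "w" + "h" + "s"
= flip("fpib") + "j" + "w" + "h" + "s"
= flip("pib") + "f" + "j" + "w" + "h" + "s"
= flip("ib") + "p" + "f" + "j" + "w" + "h" + "s"
= flip("b") + "i" + "p" + "f" + "j" + "w" + "h" + "s"
= "b" + "i" + "p" + "f" + "j" + "w" + "h" + "s"
= "bipfjwhs"


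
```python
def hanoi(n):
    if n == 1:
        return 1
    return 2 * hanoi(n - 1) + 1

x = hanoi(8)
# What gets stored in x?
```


hanoi(8)
= 2 * hanoi(7) + 1
= 2 * (2 * hanoi(6) + 1) + 1
= 2 * (2 * (2 * hanoi(5) + 1) + 1) + 1
= 2 * (2 * (2 * (2 * hanoi(4) + 1) + 1) + 1) + 1
= 2 * (2 * (2 * (2 * (2 * hanoi(3) + 1) + 1) + 1) + 1) + 1
= 2 * (2 * (2 * (2 * (2 * (2 * hanoi(2) + 1) + 1) + 1) + 1) + 1) + 1
= 2 * (2 * (2 * (2 * (2 * (2 * (2 * hanoi(1) + 1) + 1) + 1) + 1) + 1) + 1) + 1
Now compute bottom-up:
hanoi(1) = 1
hanoi(2) = 2 * 1 + 1 = 3
hanoi(3) = 2 * 3 + 1 = 7
hanoi(4) = 2 * 7 + 1 = 15
hanoi(5) = 2 * 15 + 1 = 31
hanoi(6) = 2 * 31 + 1 = 63
hanoi(7) = 2 * 63 + 1 = 127
hanoi(8) = 2 * 127 + 1 = 255
= 255


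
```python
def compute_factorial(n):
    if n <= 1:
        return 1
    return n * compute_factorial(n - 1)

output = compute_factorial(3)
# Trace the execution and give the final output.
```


compute_factorial(3)
= 3 * compute_factorial(2)
= 3 * 2 * compute_factorial(1)
= 3 * 2 * 1
= 6


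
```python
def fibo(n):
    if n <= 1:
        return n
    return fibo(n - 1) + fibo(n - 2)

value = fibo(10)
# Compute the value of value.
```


fibo(10)
= fibo(9) + fibo(8)
= (fibo(8) + fibo(7)) + fibo(8)
Computing bottom-up: fibo(0)=0, fibo(1)=1, fibo(2)=1, fibo(3)=2, fibo(4)=3, fibo(5)=5, fibo(6)=8, fibo(7)=13, fibo(8)=21, fibo(9)=34, fibo(10)=55
= 55


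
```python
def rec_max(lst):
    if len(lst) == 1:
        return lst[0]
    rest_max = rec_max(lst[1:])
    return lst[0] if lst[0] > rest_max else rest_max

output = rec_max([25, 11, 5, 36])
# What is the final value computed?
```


rec_max([25, 11, 5, 36])
= compare 25 with rec_max([11, 5, 36])
= compare 11 with rec_max([5, 36])
= compare 5 with rec_max([36])
Base: rec_max([36]) = 36
compare 5 with 36: max = 36
compare 11 with 36: max = 36
compare 25 with 36: max = 36
= 36


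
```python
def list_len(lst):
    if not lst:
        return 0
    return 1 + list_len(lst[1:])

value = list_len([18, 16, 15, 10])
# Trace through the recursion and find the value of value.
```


list_len([18, 16, 15, 10])
= 1 + list_len([16, 15, 10])
= 1 + 1 + list_len([15, 10])
= 1 + 1 + 1 + list_len([10])
= 1 + 1 + 1 + 1 + list_len([])
= 1 + 1 + 1 + 1 + 0
= 4


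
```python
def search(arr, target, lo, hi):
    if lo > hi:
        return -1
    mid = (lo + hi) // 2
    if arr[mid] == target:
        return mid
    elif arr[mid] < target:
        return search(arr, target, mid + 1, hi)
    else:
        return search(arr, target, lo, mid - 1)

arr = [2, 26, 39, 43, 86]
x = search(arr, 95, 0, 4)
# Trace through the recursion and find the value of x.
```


search(arr, 95, 0, 4)
lo=0, hi=4, mid=2, arr[mid]=39
39 < 95, search right half
lo=3, hi=4, mid=3, arr[mid]=43
43 < 95, search right half
lo=4, hi=4, mid=4, arr[mid]=86
86 < 95, search right half
lo > hi, target not found, return -1
= -1


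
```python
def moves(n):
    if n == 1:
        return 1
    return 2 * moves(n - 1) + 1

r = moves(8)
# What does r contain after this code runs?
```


moves(8)
= 2 * moves(7) + 1
= 2 * (2 * moves(6) + 1) + 1
= 2 * (2 * (2 * moves(5) + 1) + 1) + 1
= 2 * (2 * (2 * (2 * moves(4) + 1) + 1) + 1) + 1
= 2 * (2 * (2 * (2 * (2 * moves(3) + 1) + 1) + 1) + 1) + 1
= 2 * (2 * (2 * (2 * (2 * (2 * moves(2) + 1) + 1) + 1) + 1) + 1) + 1
= 2 * (2 * (2 * (2 * (2 * (2 * (2 * moves(1) + 1) + 1) + 1) + 1) + 1) + 1) + 1
Now compute bottom-up:
moves(1) = 1
moves(2) = 2 * 1 + 1 = 3
moves(3) = 2 * 3 + 1 = 7
moves(4) = 2 * 7 + 1 = 15
moves(5) = 2 * 15 + 1 = 31
moves(6) = 2 * 31 + 1 = 63
moves(7) = 2 * 63 + 1 = 127
moves(8) = 2 * 127 + 1 = 255
= 255


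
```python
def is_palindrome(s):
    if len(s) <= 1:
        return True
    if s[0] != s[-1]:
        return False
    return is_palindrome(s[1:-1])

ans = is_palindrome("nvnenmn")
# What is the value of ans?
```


is_palindrome("nvnenmn")
"nvnenmn": s[0]='n' == s[-1]='n' -> is_palindrome("vnenm")
"vnenm": s[0]='v' != s[-1]='m' -> False
= False


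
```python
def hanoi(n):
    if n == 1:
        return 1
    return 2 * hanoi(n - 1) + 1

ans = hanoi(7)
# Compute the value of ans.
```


hanoi(7)
= 2 * hanoi(6) + 1
= 2 * (2 * hanoi(5) + 1) + 1
= 2 * (2 * (2 * hanoi(4) + 1) + 1) + 1
= 2 * (2 * (2 * (2 * hanoi(3) + 1) + 1) + 1) + 1
= 2 * (2 * (2 * (2 * (2 * hanoi(2) + 1) + 1) + 1) + 1) + 1
= 2 * (2 * (2 * (2 * (2 * (2 * hanoi(1) + 1) + 1) + 1) + 1) + 1) + 1
Now compute bottom-up:
hanoi(1) = 1
hanoi(2) = 2 * 1 + 1 = 3
hanoi(3) = 2 * 3 + 1 = 7
hanoi(4) = 2 * 7 + 1 = 15
hanoi(5) = 2 * 15 + 1 = 31
hanoi(6) = 2 * 31 + 1 = 63
hanoi(7) = 2 * 63 + 1 = 127
= 127


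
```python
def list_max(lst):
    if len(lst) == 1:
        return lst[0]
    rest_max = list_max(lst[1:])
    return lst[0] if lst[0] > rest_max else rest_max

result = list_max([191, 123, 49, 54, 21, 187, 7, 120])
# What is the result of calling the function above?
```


list_max([191, 123, 49, 54, 21, 187, 7, 120])
= compare 191 with list_max([123, 49, 54, 21, 187, 7, 120])
= compare 123 with list_max([49, 54, 21, 187, 7, 120])
= compare 49 with list_max([54, 21, 187, 7, 120])
= compare 54 with list_max([21, 187, 7, 120])
= compare 21 with list_max([187, 7, 120])
= compare 187 with list_max([7, 120])
= compare 7 with list_max([120])
Base: list_max([120]) = 120
compare 7 with 120: max = 120
compare 187 with 120: max = 187
compare 21 with 187: max = 187
compare 54 with 187: max = 187
compare 49 with 187: max = 187
compare 123 with 187: max = 187
compare 191 with 187: max = 191
= 191


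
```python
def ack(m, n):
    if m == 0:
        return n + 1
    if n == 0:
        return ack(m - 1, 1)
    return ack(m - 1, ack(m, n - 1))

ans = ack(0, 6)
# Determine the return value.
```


ack(0, 6)
m == 0: return 6 + 1 = 7
= 7


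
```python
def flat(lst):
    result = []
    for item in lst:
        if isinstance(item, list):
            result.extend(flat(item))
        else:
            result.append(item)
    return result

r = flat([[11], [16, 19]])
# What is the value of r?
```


flat([[11], [16, 19]])
Processing each element:
  [11] is a list -> flat recursively -> [11]
  [16, 19] is a list -> flat recursively -> [16, 19]
= [11, 16, 19]


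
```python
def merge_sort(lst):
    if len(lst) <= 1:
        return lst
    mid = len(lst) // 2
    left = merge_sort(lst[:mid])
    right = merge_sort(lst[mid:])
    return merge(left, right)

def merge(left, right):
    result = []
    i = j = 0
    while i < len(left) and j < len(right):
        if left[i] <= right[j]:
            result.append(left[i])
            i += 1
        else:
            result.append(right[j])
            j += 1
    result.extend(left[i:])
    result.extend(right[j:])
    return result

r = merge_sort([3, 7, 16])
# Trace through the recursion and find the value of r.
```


merge_sort([3, 7, 16])
Split into [3] and [7, 16]
Left sorted: [3]
Right sorted: [7, 16]
Merge [3] and [7, 16]
= [3, 7, 16]


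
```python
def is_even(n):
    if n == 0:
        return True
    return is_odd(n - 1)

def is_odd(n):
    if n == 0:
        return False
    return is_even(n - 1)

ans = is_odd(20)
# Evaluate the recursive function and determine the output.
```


is_odd(20)
= is_even(19)
= is_odd(18)
= is_even(17)
= is_odd(16)
= is_even(15)
= is_odd(14)
= is_even(13)
= is_odd(12)
= is_even(11)
= is_odd(10)
= is_even(9)
= is_odd(8)
= is_even(7)
= is_odd(6)
= is_even(5)
= is_odd(4)
= is_even(3)
= is_odd(2)
= is_even(1)
= is_odd(0)
n == 0: return False
= False


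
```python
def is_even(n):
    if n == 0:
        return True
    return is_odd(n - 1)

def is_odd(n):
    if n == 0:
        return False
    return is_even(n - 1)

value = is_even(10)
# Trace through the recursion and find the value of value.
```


is_even(10)
= is_odd(9)
= is_even(8)
= is_odd(7)
= is_even(6)
= is_odd(5)
= is_even(4)
= is_odd(3)
= is_even(2)
= is_odd(1)
= is_even(0)
n == 0: return True
= True


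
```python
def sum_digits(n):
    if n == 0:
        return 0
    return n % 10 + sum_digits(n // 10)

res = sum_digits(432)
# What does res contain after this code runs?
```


sum_digits(432)
= 2 + sum_digits(43)
= 2 + 3 + sum_digits(4)
= 2 + 3 + 4 + sum_digits(0)
= 2 + 3 + 4 + 0
= 9


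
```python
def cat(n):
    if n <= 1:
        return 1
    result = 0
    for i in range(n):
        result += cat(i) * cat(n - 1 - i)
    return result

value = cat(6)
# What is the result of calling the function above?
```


cat(6)
= sum of cat(i) * cat(6-1-i) for i in 0..5
First compute sub-values bottom-up:
  cat(0) = 1, cat(1) = 1
  cat(2) = 1*1 + 1*1 = 2
  cat(3) = 1*2 + 1*1 + 2*1 = 5
  cat(4) = 1*5 + 1*2 + 2*1 + 5*1 = 14
  cat(5) = 1*14 + 1*5 + 2*2 + 5*1 + 14*1 = 42
Now cat(6):
  cat(0)*cat(5) = 1*42 = 42
  cat(1)*cat(4) = 1*14 = 14
  cat(2)*cat(3) = 2*5 = 10
  cat(3)*cat(2) = 5*2 = 10
  cat(4)*cat(1) = 14*1 = 14
  cat(5)*cat(0) = 42*1 = 42
= 42 + 14 + 10 + 10 + 14 + 42
= 132


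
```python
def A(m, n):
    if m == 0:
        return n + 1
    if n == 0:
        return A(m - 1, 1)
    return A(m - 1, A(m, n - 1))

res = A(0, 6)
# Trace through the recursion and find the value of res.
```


A(0, 6)
m == 0: return 6 + 1 = 7
= 7


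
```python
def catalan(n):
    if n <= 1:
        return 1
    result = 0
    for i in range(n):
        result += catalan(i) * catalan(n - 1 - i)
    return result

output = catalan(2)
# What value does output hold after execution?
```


catalan(2)
= sum of catalan(i) * catalan(2-1-i) for i in 0..1
  catalan(0)*catalan(1) = 1*1 = 1
  catalan(1)*catalan(0) = 1*1 = 1
= 1 + 1
= 2


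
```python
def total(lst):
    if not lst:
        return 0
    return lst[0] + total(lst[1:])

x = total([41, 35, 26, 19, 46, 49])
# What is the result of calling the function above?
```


total([41, 35, 26, 19, 46, 49])
= 41 + total([35, 26, 19, 46, 49])
= 41 + 35 + total([26, 19, 46, 49])
= 41 + 35 + 26 + total([19, 46, 49])
= 41 + 35 + 26 + 19 + total([46, 49])
= 41 + 35 + 26 + 19 + 46 + total([49])
= 41 + 35 + 26 + 19 + 46 + 49 + total([])
= 41 + 35 + 26 + 19 + 46 + 49 + 0
= 216


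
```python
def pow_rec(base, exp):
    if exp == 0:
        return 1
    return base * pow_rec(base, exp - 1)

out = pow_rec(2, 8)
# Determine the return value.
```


pow_rec(2, 8)
= 2 * pow_rec(2, 7)
= 2 * 2 * pow_rec(2, 6)
= 2 * 2 * 2 * pow_rec(2, 5)
= 2 * 2 * 2 * 2 * pow_rec(2, 4)
= 2 * 2 * 2 * 2 * 2 * pow_rec(2, 3)
= 2 * 2 * 2 * 2 * 2 * 2 * pow_rec(2, 2)
= 2 * 2 * 2 * 2 * 2 * 2 * 2 * pow_rec(2, 1)
= 2 * 2 * 2 * 2 * 2 * 2 * 2 * 2 * pow_rec(2, 0)
= 2 * 2 * 2 * 2 * 2 * 2 * 2 * 2 * 1
= 256


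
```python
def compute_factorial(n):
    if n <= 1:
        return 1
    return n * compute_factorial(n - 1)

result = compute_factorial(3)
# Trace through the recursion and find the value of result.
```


compute_factorial(3)
= 3 * compute_factorial(2)
= 3 * 2 * compute_factorial(1)
= 3 * 2 * 1
= 6


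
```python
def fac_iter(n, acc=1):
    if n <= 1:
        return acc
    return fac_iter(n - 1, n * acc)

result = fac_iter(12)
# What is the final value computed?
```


fac_iter(12, 1)
= fac_iter(11, 12 * 1) = fac_iter(11, 12)
= fac_iter(10, 11 * 12) = fac_iter(10, 132)
= fac_iter(9, 10 * 132) = fac_iter(9, 1320)
= fac_iter(8, 9 * 1320) = fac_iter(8, 11880)
= fac_iter(7, 8 * 11880) = fac_iter(7, 95040)
= fac_iter(6, 7 * 95040) = fac_iter(6, 665280)
= fac_iter(5, 6 * 665280) = fac_iter(5, 3991680)
= fac_iter(4, 5 * 3991680) = fac_iter(4, 19958400)
= fac_iter(3, 4 * 19958400) = fac_iter(3, 79833600)
= fac_iter(2, 3 * 79833600) = fac_iter(2, 239500800)
= fac_iter(1, 2 * 239500800) = fac_iter(1, 479001600)
n <= 1, return acc = 479001600


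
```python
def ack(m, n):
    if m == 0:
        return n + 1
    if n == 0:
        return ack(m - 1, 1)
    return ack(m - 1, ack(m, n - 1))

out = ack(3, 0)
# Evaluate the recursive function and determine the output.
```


ack(3, 0)
n == 0: return ack(2, 1)
= ack(2, 1) = 5
= 5
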